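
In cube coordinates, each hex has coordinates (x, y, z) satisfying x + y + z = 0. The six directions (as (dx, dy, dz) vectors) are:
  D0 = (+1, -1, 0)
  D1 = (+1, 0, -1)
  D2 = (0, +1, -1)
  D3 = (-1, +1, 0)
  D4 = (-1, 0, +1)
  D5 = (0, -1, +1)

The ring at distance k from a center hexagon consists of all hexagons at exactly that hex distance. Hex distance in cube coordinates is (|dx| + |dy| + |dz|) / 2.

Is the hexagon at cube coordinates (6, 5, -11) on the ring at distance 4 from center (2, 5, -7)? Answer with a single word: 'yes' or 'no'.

|px - cx| = |6 - 2| = 4
|py - cy| = |5 - 5| = 0
|pz - cz| = |-11 - (-7)| = 4
distance = (4+0+4)/2 = 8/2 = 4
radius = 4; distance == radius -> yes

Answer: yes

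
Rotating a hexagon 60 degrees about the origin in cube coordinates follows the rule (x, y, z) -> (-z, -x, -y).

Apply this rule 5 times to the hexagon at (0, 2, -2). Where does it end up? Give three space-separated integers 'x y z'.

Start: (0, 2, -2)
Step 1: (0, 2, -2) -> (-(-2), -(0), -(2)) = (2, 0, -2)
Step 2: (2, 0, -2) -> (-(-2), -(2), -(0)) = (2, -2, 0)
Step 3: (2, -2, 0) -> (-(0), -(2), -(-2)) = (0, -2, 2)
Step 4: (0, -2, 2) -> (-(2), -(0), -(-2)) = (-2, 0, 2)
Step 5: (-2, 0, 2) -> (-(2), -(-2), -(0)) = (-2, 2, 0)

Answer: -2 2 0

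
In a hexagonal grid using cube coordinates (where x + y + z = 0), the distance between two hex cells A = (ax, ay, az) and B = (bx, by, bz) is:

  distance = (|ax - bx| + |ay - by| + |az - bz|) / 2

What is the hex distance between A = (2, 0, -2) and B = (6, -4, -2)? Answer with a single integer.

|ax - bx| = |2 - 6| = 4
|ay - by| = |0 - (-4)| = 4
|az - bz| = |-2 - (-2)| = 0
distance = (4 + 4 + 0) / 2 = 8 / 2 = 4

Answer: 4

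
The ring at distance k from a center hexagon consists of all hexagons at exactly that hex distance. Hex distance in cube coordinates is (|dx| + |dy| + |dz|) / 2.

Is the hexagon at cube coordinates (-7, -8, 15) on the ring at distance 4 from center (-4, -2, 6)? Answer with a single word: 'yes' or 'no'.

|px - cx| = |-7 - (-4)| = 3
|py - cy| = |-8 - (-2)| = 6
|pz - cz| = |15 - 6| = 9
distance = (3+6+9)/2 = 18/2 = 9
radius = 4; distance != radius -> no

Answer: no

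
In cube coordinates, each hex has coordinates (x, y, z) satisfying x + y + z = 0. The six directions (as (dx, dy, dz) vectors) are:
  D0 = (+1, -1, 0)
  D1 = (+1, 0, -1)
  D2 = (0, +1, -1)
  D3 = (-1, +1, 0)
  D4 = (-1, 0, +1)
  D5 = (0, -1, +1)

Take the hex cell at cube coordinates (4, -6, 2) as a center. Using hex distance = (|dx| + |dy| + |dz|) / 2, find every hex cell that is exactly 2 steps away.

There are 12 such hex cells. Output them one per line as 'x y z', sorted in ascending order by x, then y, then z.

Walk ring at distance 2 from (4, -6, 2):
Start at center + D4*2 = (2, -6, 4)
  hex 0: (2, -6, 4)
  hex 1: (3, -7, 4)
  hex 2: (4, -8, 4)
  hex 3: (5, -8, 3)
  hex 4: (6, -8, 2)
  hex 5: (6, -7, 1)
  hex 6: (6, -6, 0)
  hex 7: (5, -5, 0)
  hex 8: (4, -4, 0)
  hex 9: (3, -4, 1)
  hex 10: (2, -4, 2)
  hex 11: (2, -5, 3)
Sorted: 12 hexes.

Answer: 2 -6 4
2 -5 3
2 -4 2
3 -7 4
3 -4 1
4 -8 4
4 -4 0
5 -8 3
5 -5 0
6 -8 2
6 -7 1
6 -6 0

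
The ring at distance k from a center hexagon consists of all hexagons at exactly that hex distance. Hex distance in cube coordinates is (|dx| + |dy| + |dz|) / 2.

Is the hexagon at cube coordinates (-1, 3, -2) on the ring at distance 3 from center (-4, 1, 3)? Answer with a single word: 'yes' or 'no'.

Answer: no

Derivation:
|px - cx| = |-1 - (-4)| = 3
|py - cy| = |3 - 1| = 2
|pz - cz| = |-2 - 3| = 5
distance = (3+2+5)/2 = 10/2 = 5
radius = 3; distance != radius -> no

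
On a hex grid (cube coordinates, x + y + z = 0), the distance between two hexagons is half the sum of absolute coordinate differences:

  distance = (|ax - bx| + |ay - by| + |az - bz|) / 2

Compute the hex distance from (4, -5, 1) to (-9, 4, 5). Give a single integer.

Answer: 13

Derivation:
|ax - bx| = |4 - (-9)| = 13
|ay - by| = |-5 - 4| = 9
|az - bz| = |1 - 5| = 4
distance = (13 + 9 + 4) / 2 = 26 / 2 = 13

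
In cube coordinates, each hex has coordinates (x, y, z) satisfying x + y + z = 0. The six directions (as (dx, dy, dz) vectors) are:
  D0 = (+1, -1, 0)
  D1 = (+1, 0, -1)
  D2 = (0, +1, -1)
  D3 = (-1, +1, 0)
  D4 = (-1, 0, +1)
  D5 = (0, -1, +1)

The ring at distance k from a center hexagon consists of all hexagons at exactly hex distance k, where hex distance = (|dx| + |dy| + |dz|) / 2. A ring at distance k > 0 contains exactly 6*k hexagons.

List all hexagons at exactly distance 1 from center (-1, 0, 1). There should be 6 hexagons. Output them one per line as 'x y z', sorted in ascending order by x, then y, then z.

Answer: -2 0 2
-2 1 1
-1 -1 2
-1 1 0
0 -1 1
0 0 0

Derivation:
Walk ring at distance 1 from (-1, 0, 1):
Start at center + D4*1 = (-2, 0, 2)
  hex 0: (-2, 0, 2)
  hex 1: (-1, -1, 2)
  hex 2: (0, -1, 1)
  hex 3: (0, 0, 0)
  hex 4: (-1, 1, 0)
  hex 5: (-2, 1, 1)
Sorted: 6 hexes.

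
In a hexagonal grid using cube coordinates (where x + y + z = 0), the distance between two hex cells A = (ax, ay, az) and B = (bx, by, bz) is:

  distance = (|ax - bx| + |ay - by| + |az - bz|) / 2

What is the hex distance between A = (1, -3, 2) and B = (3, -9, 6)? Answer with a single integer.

Answer: 6

Derivation:
|ax - bx| = |1 - 3| = 2
|ay - by| = |-3 - (-9)| = 6
|az - bz| = |2 - 6| = 4
distance = (2 + 6 + 4) / 2 = 12 / 2 = 6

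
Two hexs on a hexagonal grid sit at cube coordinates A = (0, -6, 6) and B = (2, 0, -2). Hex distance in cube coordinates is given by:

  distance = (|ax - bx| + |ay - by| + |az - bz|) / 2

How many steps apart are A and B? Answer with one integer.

Answer: 8

Derivation:
|ax - bx| = |0 - 2| = 2
|ay - by| = |-6 - 0| = 6
|az - bz| = |6 - (-2)| = 8
distance = (2 + 6 + 8) / 2 = 16 / 2 = 8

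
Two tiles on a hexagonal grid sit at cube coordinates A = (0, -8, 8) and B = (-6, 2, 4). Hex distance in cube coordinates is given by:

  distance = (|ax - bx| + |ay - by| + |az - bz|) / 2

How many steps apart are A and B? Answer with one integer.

|ax - bx| = |0 - (-6)| = 6
|ay - by| = |-8 - 2| = 10
|az - bz| = |8 - 4| = 4
distance = (6 + 10 + 4) / 2 = 20 / 2 = 10

Answer: 10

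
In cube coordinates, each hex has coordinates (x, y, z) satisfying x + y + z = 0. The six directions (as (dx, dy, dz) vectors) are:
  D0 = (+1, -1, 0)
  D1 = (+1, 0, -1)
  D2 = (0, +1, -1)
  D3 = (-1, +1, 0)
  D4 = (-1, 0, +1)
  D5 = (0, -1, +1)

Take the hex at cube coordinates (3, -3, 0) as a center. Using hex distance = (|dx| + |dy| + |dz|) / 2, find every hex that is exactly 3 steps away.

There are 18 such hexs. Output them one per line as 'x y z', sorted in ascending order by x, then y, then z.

Walk ring at distance 3 from (3, -3, 0):
Start at center + D4*3 = (0, -3, 3)
  hex 0: (0, -3, 3)
  hex 1: (1, -4, 3)
  hex 2: (2, -5, 3)
  hex 3: (3, -6, 3)
  hex 4: (4, -6, 2)
  hex 5: (5, -6, 1)
  hex 6: (6, -6, 0)
  hex 7: (6, -5, -1)
  hex 8: (6, -4, -2)
  hex 9: (6, -3, -3)
  hex 10: (5, -2, -3)
  hex 11: (4, -1, -3)
  hex 12: (3, 0, -3)
  hex 13: (2, 0, -2)
  hex 14: (1, 0, -1)
  hex 15: (0, 0, 0)
  hex 16: (0, -1, 1)
  hex 17: (0, -2, 2)
Sorted: 18 hexes.

Answer: 0 -3 3
0 -2 2
0 -1 1
0 0 0
1 -4 3
1 0 -1
2 -5 3
2 0 -2
3 -6 3
3 0 -3
4 -6 2
4 -1 -3
5 -6 1
5 -2 -3
6 -6 0
6 -5 -1
6 -4 -2
6 -3 -3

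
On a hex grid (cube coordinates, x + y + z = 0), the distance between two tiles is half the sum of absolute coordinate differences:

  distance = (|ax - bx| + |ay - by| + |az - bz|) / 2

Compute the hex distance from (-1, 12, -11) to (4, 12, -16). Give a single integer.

Answer: 5

Derivation:
|ax - bx| = |-1 - 4| = 5
|ay - by| = |12 - 12| = 0
|az - bz| = |-11 - (-16)| = 5
distance = (5 + 0 + 5) / 2 = 10 / 2 = 5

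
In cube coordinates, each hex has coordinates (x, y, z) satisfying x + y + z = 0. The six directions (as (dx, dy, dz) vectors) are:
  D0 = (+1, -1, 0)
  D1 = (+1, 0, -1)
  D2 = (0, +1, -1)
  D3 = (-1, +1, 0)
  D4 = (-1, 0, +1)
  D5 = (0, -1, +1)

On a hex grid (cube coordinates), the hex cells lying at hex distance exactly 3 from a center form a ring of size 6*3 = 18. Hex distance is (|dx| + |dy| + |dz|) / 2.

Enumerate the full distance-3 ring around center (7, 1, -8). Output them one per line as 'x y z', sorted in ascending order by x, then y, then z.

Answer: 4 1 -5
4 2 -6
4 3 -7
4 4 -8
5 0 -5
5 4 -9
6 -1 -5
6 4 -10
7 -2 -5
7 4 -11
8 -2 -6
8 3 -11
9 -2 -7
9 2 -11
10 -2 -8
10 -1 -9
10 0 -10
10 1 -11

Derivation:
Walk ring at distance 3 from (7, 1, -8):
Start at center + D4*3 = (4, 1, -5)
  hex 0: (4, 1, -5)
  hex 1: (5, 0, -5)
  hex 2: (6, -1, -5)
  hex 3: (7, -2, -5)
  hex 4: (8, -2, -6)
  hex 5: (9, -2, -7)
  hex 6: (10, -2, -8)
  hex 7: (10, -1, -9)
  hex 8: (10, 0, -10)
  hex 9: (10, 1, -11)
  hex 10: (9, 2, -11)
  hex 11: (8, 3, -11)
  hex 12: (7, 4, -11)
  hex 13: (6, 4, -10)
  hex 14: (5, 4, -9)
  hex 15: (4, 4, -8)
  hex 16: (4, 3, -7)
  hex 17: (4, 2, -6)
Sorted: 18 hexes.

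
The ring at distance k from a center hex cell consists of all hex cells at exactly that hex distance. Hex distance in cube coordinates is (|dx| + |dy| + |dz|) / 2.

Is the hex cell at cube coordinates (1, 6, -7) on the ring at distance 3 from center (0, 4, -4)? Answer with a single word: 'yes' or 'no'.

Answer: yes

Derivation:
|px - cx| = |1 - 0| = 1
|py - cy| = |6 - 4| = 2
|pz - cz| = |-7 - (-4)| = 3
distance = (1+2+3)/2 = 6/2 = 3
radius = 3; distance == radius -> yes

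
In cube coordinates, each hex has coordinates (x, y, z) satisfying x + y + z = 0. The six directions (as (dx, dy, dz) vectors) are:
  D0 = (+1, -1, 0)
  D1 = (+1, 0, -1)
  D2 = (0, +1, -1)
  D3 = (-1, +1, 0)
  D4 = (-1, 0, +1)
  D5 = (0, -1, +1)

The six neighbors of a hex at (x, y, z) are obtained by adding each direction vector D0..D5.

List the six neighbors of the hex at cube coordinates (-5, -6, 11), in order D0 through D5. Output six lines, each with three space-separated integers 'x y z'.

Center: (-5, -6, 11). Add each direction:
  D0: (-5, -6, 11) + (1, -1, 0) = (-4, -7, 11)
  D1: (-5, -6, 11) + (1, 0, -1) = (-4, -6, 10)
  D2: (-5, -6, 11) + (0, 1, -1) = (-5, -5, 10)
  D3: (-5, -6, 11) + (-1, 1, 0) = (-6, -5, 11)
  D4: (-5, -6, 11) + (-1, 0, 1) = (-6, -6, 12)
  D5: (-5, -6, 11) + (0, -1, 1) = (-5, -7, 12)

Answer: -4 -7 11
-4 -6 10
-5 -5 10
-6 -5 11
-6 -6 12
-5 -7 12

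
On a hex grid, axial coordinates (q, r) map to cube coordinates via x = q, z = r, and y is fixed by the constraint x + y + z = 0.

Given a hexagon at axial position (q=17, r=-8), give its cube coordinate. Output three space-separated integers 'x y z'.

x = q = 17
z = r = -8
y = -x - z = -(17) - (-8) = -9

Answer: 17 -9 -8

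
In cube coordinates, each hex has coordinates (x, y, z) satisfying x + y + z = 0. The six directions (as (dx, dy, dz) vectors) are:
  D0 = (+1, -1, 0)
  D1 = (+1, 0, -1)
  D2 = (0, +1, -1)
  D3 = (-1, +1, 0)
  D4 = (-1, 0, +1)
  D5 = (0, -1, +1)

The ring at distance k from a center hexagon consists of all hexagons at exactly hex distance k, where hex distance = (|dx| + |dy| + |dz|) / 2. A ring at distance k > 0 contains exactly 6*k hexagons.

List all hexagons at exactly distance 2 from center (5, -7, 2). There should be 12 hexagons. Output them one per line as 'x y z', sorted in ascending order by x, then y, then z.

Answer: 3 -7 4
3 -6 3
3 -5 2
4 -8 4
4 -5 1
5 -9 4
5 -5 0
6 -9 3
6 -6 0
7 -9 2
7 -8 1
7 -7 0

Derivation:
Walk ring at distance 2 from (5, -7, 2):
Start at center + D4*2 = (3, -7, 4)
  hex 0: (3, -7, 4)
  hex 1: (4, -8, 4)
  hex 2: (5, -9, 4)
  hex 3: (6, -9, 3)
  hex 4: (7, -9, 2)
  hex 5: (7, -8, 1)
  hex 6: (7, -7, 0)
  hex 7: (6, -6, 0)
  hex 8: (5, -5, 0)
  hex 9: (4, -5, 1)
  hex 10: (3, -5, 2)
  hex 11: (3, -6, 3)
Sorted: 12 hexes.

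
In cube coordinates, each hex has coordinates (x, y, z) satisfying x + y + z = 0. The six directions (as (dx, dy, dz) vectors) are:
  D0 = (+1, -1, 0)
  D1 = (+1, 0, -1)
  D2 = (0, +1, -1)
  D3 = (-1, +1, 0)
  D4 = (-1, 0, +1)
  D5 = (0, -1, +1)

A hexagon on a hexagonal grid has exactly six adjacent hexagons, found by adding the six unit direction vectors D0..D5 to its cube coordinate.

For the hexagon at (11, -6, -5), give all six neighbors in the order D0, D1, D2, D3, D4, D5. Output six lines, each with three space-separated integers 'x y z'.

Center: (11, -6, -5). Add each direction:
  D0: (11, -6, -5) + (1, -1, 0) = (12, -7, -5)
  D1: (11, -6, -5) + (1, 0, -1) = (12, -6, -6)
  D2: (11, -6, -5) + (0, 1, -1) = (11, -5, -6)
  D3: (11, -6, -5) + (-1, 1, 0) = (10, -5, -5)
  D4: (11, -6, -5) + (-1, 0, 1) = (10, -6, -4)
  D5: (11, -6, -5) + (0, -1, 1) = (11, -7, -4)

Answer: 12 -7 -5
12 -6 -6
11 -5 -6
10 -5 -5
10 -6 -4
11 -7 -4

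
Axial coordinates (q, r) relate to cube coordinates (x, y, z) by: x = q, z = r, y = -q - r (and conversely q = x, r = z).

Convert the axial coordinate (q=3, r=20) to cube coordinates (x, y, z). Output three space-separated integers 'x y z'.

Answer: 3 -23 20

Derivation:
x = q = 3
z = r = 20
y = -x - z = -(3) - (20) = -23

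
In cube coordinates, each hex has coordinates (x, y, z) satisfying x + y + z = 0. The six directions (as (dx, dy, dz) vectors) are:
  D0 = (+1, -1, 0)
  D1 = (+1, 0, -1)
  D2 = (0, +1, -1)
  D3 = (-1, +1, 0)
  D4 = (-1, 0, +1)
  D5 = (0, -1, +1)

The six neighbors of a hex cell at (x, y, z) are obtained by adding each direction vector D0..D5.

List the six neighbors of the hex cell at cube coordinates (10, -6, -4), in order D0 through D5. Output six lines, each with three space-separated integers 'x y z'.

Center: (10, -6, -4). Add each direction:
  D0: (10, -6, -4) + (1, -1, 0) = (11, -7, -4)
  D1: (10, -6, -4) + (1, 0, -1) = (11, -6, -5)
  D2: (10, -6, -4) + (0, 1, -1) = (10, -5, -5)
  D3: (10, -6, -4) + (-1, 1, 0) = (9, -5, -4)
  D4: (10, -6, -4) + (-1, 0, 1) = (9, -6, -3)
  D5: (10, -6, -4) + (0, -1, 1) = (10, -7, -3)

Answer: 11 -7 -4
11 -6 -5
10 -5 -5
9 -5 -4
9 -6 -3
10 -7 -3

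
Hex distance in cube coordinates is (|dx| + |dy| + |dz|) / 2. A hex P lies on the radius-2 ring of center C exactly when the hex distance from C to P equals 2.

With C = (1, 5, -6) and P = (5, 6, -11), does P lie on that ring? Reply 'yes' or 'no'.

Answer: no

Derivation:
|px - cx| = |5 - 1| = 4
|py - cy| = |6 - 5| = 1
|pz - cz| = |-11 - (-6)| = 5
distance = (4+1+5)/2 = 10/2 = 5
radius = 2; distance != radius -> no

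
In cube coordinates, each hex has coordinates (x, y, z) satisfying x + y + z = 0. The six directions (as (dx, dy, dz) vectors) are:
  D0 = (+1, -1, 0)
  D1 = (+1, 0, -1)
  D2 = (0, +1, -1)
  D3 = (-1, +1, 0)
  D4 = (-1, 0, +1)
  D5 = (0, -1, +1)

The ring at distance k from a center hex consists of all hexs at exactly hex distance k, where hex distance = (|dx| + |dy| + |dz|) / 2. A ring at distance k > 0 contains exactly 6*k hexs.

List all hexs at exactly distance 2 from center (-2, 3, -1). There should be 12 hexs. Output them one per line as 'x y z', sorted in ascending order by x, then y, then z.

Answer: -4 3 1
-4 4 0
-4 5 -1
-3 2 1
-3 5 -2
-2 1 1
-2 5 -3
-1 1 0
-1 4 -3
0 1 -1
0 2 -2
0 3 -3

Derivation:
Walk ring at distance 2 from (-2, 3, -1):
Start at center + D4*2 = (-4, 3, 1)
  hex 0: (-4, 3, 1)
  hex 1: (-3, 2, 1)
  hex 2: (-2, 1, 1)
  hex 3: (-1, 1, 0)
  hex 4: (0, 1, -1)
  hex 5: (0, 2, -2)
  hex 6: (0, 3, -3)
  hex 7: (-1, 4, -3)
  hex 8: (-2, 5, -3)
  hex 9: (-3, 5, -2)
  hex 10: (-4, 5, -1)
  hex 11: (-4, 4, 0)
Sorted: 12 hexes.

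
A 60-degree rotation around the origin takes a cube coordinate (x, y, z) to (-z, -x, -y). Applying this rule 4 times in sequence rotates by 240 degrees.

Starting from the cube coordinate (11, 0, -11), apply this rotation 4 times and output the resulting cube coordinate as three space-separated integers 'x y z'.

Answer: -11 11 0

Derivation:
Start: (11, 0, -11)
Step 1: (11, 0, -11) -> (-(-11), -(11), -(0)) = (11, -11, 0)
Step 2: (11, -11, 0) -> (-(0), -(11), -(-11)) = (0, -11, 11)
Step 3: (0, -11, 11) -> (-(11), -(0), -(-11)) = (-11, 0, 11)
Step 4: (-11, 0, 11) -> (-(11), -(-11), -(0)) = (-11, 11, 0)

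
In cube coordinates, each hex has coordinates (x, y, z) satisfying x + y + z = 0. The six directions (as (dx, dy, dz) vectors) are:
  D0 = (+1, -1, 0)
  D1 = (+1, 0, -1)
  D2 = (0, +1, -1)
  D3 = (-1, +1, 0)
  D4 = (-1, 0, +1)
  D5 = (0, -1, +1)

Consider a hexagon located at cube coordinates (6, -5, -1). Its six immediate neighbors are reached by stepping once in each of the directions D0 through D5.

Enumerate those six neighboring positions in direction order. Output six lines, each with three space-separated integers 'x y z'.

Answer: 7 -6 -1
7 -5 -2
6 -4 -2
5 -4 -1
5 -5 0
6 -6 0

Derivation:
Center: (6, -5, -1). Add each direction:
  D0: (6, -5, -1) + (1, -1, 0) = (7, -6, -1)
  D1: (6, -5, -1) + (1, 0, -1) = (7, -5, -2)
  D2: (6, -5, -1) + (0, 1, -1) = (6, -4, -2)
  D3: (6, -5, -1) + (-1, 1, 0) = (5, -4, -1)
  D4: (6, -5, -1) + (-1, 0, 1) = (5, -5, 0)
  D5: (6, -5, -1) + (0, -1, 1) = (6, -6, 0)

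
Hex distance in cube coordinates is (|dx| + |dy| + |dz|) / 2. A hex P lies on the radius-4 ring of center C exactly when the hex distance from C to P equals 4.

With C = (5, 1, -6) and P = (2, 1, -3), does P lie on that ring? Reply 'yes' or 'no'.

|px - cx| = |2 - 5| = 3
|py - cy| = |1 - 1| = 0
|pz - cz| = |-3 - (-6)| = 3
distance = (3+0+3)/2 = 6/2 = 3
radius = 4; distance != radius -> no

Answer: no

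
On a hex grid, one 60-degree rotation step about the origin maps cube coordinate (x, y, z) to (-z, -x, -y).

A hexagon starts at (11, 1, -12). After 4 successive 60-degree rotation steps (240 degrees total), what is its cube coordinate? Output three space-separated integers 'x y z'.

Start: (11, 1, -12)
Step 1: (11, 1, -12) -> (-(-12), -(11), -(1)) = (12, -11, -1)
Step 2: (12, -11, -1) -> (-(-1), -(12), -(-11)) = (1, -12, 11)
Step 3: (1, -12, 11) -> (-(11), -(1), -(-12)) = (-11, -1, 12)
Step 4: (-11, -1, 12) -> (-(12), -(-11), -(-1)) = (-12, 11, 1)

Answer: -12 11 1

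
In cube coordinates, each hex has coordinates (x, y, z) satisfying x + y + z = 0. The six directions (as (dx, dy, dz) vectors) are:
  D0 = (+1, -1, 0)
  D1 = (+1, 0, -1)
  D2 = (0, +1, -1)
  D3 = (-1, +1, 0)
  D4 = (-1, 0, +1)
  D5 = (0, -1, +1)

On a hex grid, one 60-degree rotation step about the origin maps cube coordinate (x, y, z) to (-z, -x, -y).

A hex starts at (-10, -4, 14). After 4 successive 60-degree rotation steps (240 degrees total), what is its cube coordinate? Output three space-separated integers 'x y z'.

Answer: 14 -10 -4

Derivation:
Start: (-10, -4, 14)
Step 1: (-10, -4, 14) -> (-(14), -(-10), -(-4)) = (-14, 10, 4)
Step 2: (-14, 10, 4) -> (-(4), -(-14), -(10)) = (-4, 14, -10)
Step 3: (-4, 14, -10) -> (-(-10), -(-4), -(14)) = (10, 4, -14)
Step 4: (10, 4, -14) -> (-(-14), -(10), -(4)) = (14, -10, -4)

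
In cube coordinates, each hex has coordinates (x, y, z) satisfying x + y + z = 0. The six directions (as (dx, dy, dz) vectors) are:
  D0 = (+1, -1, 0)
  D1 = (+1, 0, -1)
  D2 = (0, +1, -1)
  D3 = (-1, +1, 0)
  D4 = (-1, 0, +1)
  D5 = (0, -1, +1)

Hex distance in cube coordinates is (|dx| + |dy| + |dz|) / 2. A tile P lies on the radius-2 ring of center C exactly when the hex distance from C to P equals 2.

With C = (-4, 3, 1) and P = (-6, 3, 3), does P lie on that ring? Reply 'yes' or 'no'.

Answer: yes

Derivation:
|px - cx| = |-6 - (-4)| = 2
|py - cy| = |3 - 3| = 0
|pz - cz| = |3 - 1| = 2
distance = (2+0+2)/2 = 4/2 = 2
radius = 2; distance == radius -> yes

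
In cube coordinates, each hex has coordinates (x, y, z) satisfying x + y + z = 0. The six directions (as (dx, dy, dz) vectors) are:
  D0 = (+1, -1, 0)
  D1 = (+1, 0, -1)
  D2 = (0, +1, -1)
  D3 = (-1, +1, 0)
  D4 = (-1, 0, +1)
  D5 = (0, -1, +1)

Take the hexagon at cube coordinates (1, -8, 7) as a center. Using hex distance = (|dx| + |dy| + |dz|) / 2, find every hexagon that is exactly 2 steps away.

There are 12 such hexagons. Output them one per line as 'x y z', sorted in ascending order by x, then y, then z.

Answer: -1 -8 9
-1 -7 8
-1 -6 7
0 -9 9
0 -6 6
1 -10 9
1 -6 5
2 -10 8
2 -7 5
3 -10 7
3 -9 6
3 -8 5

Derivation:
Walk ring at distance 2 from (1, -8, 7):
Start at center + D4*2 = (-1, -8, 9)
  hex 0: (-1, -8, 9)
  hex 1: (0, -9, 9)
  hex 2: (1, -10, 9)
  hex 3: (2, -10, 8)
  hex 4: (3, -10, 7)
  hex 5: (3, -9, 6)
  hex 6: (3, -8, 5)
  hex 7: (2, -7, 5)
  hex 8: (1, -6, 5)
  hex 9: (0, -6, 6)
  hex 10: (-1, -6, 7)
  hex 11: (-1, -7, 8)
Sorted: 12 hexes.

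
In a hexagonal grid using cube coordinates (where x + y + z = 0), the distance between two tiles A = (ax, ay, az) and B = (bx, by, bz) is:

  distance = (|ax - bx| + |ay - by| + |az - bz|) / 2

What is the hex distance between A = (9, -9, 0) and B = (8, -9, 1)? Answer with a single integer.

|ax - bx| = |9 - 8| = 1
|ay - by| = |-9 - (-9)| = 0
|az - bz| = |0 - 1| = 1
distance = (1 + 0 + 1) / 2 = 2 / 2 = 1

Answer: 1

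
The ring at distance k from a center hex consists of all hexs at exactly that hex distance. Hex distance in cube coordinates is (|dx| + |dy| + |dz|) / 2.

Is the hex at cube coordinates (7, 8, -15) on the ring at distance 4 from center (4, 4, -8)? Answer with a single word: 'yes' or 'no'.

|px - cx| = |7 - 4| = 3
|py - cy| = |8 - 4| = 4
|pz - cz| = |-15 - (-8)| = 7
distance = (3+4+7)/2 = 14/2 = 7
radius = 4; distance != radius -> no

Answer: no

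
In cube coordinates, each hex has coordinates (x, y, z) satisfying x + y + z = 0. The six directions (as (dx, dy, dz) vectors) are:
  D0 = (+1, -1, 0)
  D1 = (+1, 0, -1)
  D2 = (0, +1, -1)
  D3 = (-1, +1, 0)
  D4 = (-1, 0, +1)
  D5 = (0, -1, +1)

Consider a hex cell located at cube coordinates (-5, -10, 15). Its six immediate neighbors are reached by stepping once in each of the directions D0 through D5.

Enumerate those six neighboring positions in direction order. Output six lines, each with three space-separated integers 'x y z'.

Center: (-5, -10, 15). Add each direction:
  D0: (-5, -10, 15) + (1, -1, 0) = (-4, -11, 15)
  D1: (-5, -10, 15) + (1, 0, -1) = (-4, -10, 14)
  D2: (-5, -10, 15) + (0, 1, -1) = (-5, -9, 14)
  D3: (-5, -10, 15) + (-1, 1, 0) = (-6, -9, 15)
  D4: (-5, -10, 15) + (-1, 0, 1) = (-6, -10, 16)
  D5: (-5, -10, 15) + (0, -1, 1) = (-5, -11, 16)

Answer: -4 -11 15
-4 -10 14
-5 -9 14
-6 -9 15
-6 -10 16
-5 -11 16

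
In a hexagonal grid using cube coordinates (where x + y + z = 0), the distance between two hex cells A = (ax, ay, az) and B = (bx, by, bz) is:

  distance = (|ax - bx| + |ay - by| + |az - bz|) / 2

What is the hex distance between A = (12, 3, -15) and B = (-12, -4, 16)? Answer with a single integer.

Answer: 31

Derivation:
|ax - bx| = |12 - (-12)| = 24
|ay - by| = |3 - (-4)| = 7
|az - bz| = |-15 - 16| = 31
distance = (24 + 7 + 31) / 2 = 62 / 2 = 31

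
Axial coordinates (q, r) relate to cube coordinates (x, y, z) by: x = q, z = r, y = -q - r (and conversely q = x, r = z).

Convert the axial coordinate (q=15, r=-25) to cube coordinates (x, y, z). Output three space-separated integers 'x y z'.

Answer: 15 10 -25

Derivation:
x = q = 15
z = r = -25
y = -x - z = -(15) - (-25) = 10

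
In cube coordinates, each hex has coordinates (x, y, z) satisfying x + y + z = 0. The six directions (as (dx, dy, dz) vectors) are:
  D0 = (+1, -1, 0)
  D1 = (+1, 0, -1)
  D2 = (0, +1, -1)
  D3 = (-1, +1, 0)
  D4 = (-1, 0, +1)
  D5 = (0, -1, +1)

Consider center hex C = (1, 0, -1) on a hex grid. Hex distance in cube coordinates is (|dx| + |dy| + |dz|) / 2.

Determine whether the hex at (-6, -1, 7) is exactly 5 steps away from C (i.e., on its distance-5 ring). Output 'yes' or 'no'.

|px - cx| = |-6 - 1| = 7
|py - cy| = |-1 - 0| = 1
|pz - cz| = |7 - (-1)| = 8
distance = (7+1+8)/2 = 16/2 = 8
radius = 5; distance != radius -> no

Answer: no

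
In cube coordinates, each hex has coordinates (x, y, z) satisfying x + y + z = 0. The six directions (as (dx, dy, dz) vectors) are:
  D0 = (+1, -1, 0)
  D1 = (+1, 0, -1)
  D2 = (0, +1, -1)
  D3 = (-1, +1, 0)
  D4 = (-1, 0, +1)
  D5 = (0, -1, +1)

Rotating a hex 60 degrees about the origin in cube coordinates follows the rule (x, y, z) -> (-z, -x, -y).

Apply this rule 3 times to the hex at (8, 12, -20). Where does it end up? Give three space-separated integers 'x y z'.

Answer: -8 -12 20

Derivation:
Start: (8, 12, -20)
Step 1: (8, 12, -20) -> (-(-20), -(8), -(12)) = (20, -8, -12)
Step 2: (20, -8, -12) -> (-(-12), -(20), -(-8)) = (12, -20, 8)
Step 3: (12, -20, 8) -> (-(8), -(12), -(-20)) = (-8, -12, 20)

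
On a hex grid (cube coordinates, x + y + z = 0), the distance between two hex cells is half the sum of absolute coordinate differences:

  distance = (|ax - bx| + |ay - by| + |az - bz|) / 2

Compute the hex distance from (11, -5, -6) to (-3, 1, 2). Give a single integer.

Answer: 14

Derivation:
|ax - bx| = |11 - (-3)| = 14
|ay - by| = |-5 - 1| = 6
|az - bz| = |-6 - 2| = 8
distance = (14 + 6 + 8) / 2 = 28 / 2 = 14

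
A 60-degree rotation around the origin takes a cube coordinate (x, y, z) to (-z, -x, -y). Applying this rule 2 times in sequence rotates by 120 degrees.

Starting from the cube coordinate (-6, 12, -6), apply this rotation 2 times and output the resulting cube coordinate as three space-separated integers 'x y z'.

Start: (-6, 12, -6)
Step 1: (-6, 12, -6) -> (-(-6), -(-6), -(12)) = (6, 6, -12)
Step 2: (6, 6, -12) -> (-(-12), -(6), -(6)) = (12, -6, -6)

Answer: 12 -6 -6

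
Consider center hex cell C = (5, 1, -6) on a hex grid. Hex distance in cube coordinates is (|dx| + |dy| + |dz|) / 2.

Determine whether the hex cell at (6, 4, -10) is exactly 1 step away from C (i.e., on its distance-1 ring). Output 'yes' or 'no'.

|px - cx| = |6 - 5| = 1
|py - cy| = |4 - 1| = 3
|pz - cz| = |-10 - (-6)| = 4
distance = (1+3+4)/2 = 8/2 = 4
radius = 1; distance != radius -> no

Answer: no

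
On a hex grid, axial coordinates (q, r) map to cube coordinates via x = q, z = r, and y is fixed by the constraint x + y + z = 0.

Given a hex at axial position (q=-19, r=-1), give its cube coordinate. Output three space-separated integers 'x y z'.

x = q = -19
z = r = -1
y = -x - z = -(-19) - (-1) = 20

Answer: -19 20 -1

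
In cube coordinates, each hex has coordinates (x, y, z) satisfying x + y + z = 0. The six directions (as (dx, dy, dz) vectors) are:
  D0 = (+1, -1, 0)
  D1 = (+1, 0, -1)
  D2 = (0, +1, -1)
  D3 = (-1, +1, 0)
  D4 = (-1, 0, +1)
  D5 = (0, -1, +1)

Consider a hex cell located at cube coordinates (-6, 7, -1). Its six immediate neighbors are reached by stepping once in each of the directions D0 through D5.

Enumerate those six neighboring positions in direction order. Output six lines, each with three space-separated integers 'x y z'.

Center: (-6, 7, -1). Add each direction:
  D0: (-6, 7, -1) + (1, -1, 0) = (-5, 6, -1)
  D1: (-6, 7, -1) + (1, 0, -1) = (-5, 7, -2)
  D2: (-6, 7, -1) + (0, 1, -1) = (-6, 8, -2)
  D3: (-6, 7, -1) + (-1, 1, 0) = (-7, 8, -1)
  D4: (-6, 7, -1) + (-1, 0, 1) = (-7, 7, 0)
  D5: (-6, 7, -1) + (0, -1, 1) = (-6, 6, 0)

Answer: -5 6 -1
-5 7 -2
-6 8 -2
-7 8 -1
-7 7 0
-6 6 0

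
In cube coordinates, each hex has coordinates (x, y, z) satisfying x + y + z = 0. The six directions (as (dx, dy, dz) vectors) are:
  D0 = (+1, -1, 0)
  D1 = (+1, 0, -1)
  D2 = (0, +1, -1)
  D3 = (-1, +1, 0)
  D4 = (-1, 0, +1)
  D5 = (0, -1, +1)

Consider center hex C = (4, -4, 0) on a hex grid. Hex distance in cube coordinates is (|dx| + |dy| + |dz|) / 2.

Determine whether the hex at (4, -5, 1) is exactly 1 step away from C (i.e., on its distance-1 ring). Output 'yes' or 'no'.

|px - cx| = |4 - 4| = 0
|py - cy| = |-5 - (-4)| = 1
|pz - cz| = |1 - 0| = 1
distance = (0+1+1)/2 = 2/2 = 1
radius = 1; distance == radius -> yes

Answer: yes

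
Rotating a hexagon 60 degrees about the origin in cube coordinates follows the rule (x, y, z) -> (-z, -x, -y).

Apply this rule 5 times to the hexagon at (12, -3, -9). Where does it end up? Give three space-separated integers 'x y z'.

Start: (12, -3, -9)
Step 1: (12, -3, -9) -> (-(-9), -(12), -(-3)) = (9, -12, 3)
Step 2: (9, -12, 3) -> (-(3), -(9), -(-12)) = (-3, -9, 12)
Step 3: (-3, -9, 12) -> (-(12), -(-3), -(-9)) = (-12, 3, 9)
Step 4: (-12, 3, 9) -> (-(9), -(-12), -(3)) = (-9, 12, -3)
Step 5: (-9, 12, -3) -> (-(-3), -(-9), -(12)) = (3, 9, -12)

Answer: 3 9 -12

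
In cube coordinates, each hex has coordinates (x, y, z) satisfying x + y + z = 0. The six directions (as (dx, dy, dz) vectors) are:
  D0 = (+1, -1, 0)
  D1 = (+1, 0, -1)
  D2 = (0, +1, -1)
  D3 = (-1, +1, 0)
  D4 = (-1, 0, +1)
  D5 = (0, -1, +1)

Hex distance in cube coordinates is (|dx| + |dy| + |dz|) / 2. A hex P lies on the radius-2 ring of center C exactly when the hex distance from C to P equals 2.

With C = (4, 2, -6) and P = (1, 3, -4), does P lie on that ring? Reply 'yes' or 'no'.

|px - cx| = |1 - 4| = 3
|py - cy| = |3 - 2| = 1
|pz - cz| = |-4 - (-6)| = 2
distance = (3+1+2)/2 = 6/2 = 3
radius = 2; distance != radius -> no

Answer: no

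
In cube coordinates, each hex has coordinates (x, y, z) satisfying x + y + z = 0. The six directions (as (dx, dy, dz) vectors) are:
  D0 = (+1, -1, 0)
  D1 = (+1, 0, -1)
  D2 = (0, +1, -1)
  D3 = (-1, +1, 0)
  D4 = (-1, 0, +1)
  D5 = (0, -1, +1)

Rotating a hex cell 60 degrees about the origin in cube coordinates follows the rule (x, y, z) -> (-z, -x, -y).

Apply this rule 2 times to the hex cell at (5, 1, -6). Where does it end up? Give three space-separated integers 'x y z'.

Answer: 1 -6 5

Derivation:
Start: (5, 1, -6)
Step 1: (5, 1, -6) -> (-(-6), -(5), -(1)) = (6, -5, -1)
Step 2: (6, -5, -1) -> (-(-1), -(6), -(-5)) = (1, -6, 5)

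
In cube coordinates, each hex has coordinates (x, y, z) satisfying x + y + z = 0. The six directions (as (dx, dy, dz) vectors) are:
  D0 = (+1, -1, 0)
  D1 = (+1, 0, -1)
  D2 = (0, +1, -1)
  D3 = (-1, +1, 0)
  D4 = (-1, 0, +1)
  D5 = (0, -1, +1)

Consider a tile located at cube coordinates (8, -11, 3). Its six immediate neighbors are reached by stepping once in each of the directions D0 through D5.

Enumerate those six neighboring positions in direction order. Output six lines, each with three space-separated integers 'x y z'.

Answer: 9 -12 3
9 -11 2
8 -10 2
7 -10 3
7 -11 4
8 -12 4

Derivation:
Center: (8, -11, 3). Add each direction:
  D0: (8, -11, 3) + (1, -1, 0) = (9, -12, 3)
  D1: (8, -11, 3) + (1, 0, -1) = (9, -11, 2)
  D2: (8, -11, 3) + (0, 1, -1) = (8, -10, 2)
  D3: (8, -11, 3) + (-1, 1, 0) = (7, -10, 3)
  D4: (8, -11, 3) + (-1, 0, 1) = (7, -11, 4)
  D5: (8, -11, 3) + (0, -1, 1) = (8, -12, 4)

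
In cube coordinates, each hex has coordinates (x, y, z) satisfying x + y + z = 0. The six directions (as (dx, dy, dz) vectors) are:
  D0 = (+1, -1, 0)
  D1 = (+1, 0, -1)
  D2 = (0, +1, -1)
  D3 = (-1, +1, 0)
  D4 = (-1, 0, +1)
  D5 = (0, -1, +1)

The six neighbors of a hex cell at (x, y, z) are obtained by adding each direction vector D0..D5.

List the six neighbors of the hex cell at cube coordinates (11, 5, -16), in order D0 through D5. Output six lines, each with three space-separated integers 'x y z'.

Answer: 12 4 -16
12 5 -17
11 6 -17
10 6 -16
10 5 -15
11 4 -15

Derivation:
Center: (11, 5, -16). Add each direction:
  D0: (11, 5, -16) + (1, -1, 0) = (12, 4, -16)
  D1: (11, 5, -16) + (1, 0, -1) = (12, 5, -17)
  D2: (11, 5, -16) + (0, 1, -1) = (11, 6, -17)
  D3: (11, 5, -16) + (-1, 1, 0) = (10, 6, -16)
  D4: (11, 5, -16) + (-1, 0, 1) = (10, 5, -15)
  D5: (11, 5, -16) + (0, -1, 1) = (11, 4, -15)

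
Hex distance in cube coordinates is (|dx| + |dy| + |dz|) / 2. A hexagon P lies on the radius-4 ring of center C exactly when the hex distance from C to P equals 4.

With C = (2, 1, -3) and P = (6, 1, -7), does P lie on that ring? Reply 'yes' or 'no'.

Answer: yes

Derivation:
|px - cx| = |6 - 2| = 4
|py - cy| = |1 - 1| = 0
|pz - cz| = |-7 - (-3)| = 4
distance = (4+0+4)/2 = 8/2 = 4
radius = 4; distance == radius -> yes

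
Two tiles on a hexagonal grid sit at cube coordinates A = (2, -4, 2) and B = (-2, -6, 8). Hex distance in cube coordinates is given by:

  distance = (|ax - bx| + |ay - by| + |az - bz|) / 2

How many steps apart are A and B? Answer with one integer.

|ax - bx| = |2 - (-2)| = 4
|ay - by| = |-4 - (-6)| = 2
|az - bz| = |2 - 8| = 6
distance = (4 + 2 + 6) / 2 = 12 / 2 = 6

Answer: 6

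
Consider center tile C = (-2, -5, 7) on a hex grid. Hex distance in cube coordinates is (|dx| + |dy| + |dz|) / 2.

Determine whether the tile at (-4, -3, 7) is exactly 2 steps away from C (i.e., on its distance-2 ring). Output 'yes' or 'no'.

Answer: yes

Derivation:
|px - cx| = |-4 - (-2)| = 2
|py - cy| = |-3 - (-5)| = 2
|pz - cz| = |7 - 7| = 0
distance = (2+2+0)/2 = 4/2 = 2
radius = 2; distance == radius -> yes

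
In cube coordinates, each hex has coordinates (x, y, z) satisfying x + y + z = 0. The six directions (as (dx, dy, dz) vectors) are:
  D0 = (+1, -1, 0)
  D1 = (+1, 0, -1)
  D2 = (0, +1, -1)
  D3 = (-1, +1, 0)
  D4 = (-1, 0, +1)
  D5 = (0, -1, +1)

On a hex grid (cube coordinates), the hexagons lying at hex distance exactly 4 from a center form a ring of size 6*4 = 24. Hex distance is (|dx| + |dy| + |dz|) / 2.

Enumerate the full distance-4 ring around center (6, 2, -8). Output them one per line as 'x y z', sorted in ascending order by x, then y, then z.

Walk ring at distance 4 from (6, 2, -8):
Start at center + D4*4 = (2, 2, -4)
  hex 0: (2, 2, -4)
  hex 1: (3, 1, -4)
  hex 2: (4, 0, -4)
  hex 3: (5, -1, -4)
  hex 4: (6, -2, -4)
  hex 5: (7, -2, -5)
  hex 6: (8, -2, -6)
  hex 7: (9, -2, -7)
  hex 8: (10, -2, -8)
  hex 9: (10, -1, -9)
  hex 10: (10, 0, -10)
  hex 11: (10, 1, -11)
  hex 12: (10, 2, -12)
  hex 13: (9, 3, -12)
  hex 14: (8, 4, -12)
  hex 15: (7, 5, -12)
  hex 16: (6, 6, -12)
  hex 17: (5, 6, -11)
  hex 18: (4, 6, -10)
  hex 19: (3, 6, -9)
  hex 20: (2, 6, -8)
  hex 21: (2, 5, -7)
  hex 22: (2, 4, -6)
  hex 23: (2, 3, -5)
Sorted: 24 hexes.

Answer: 2 2 -4
2 3 -5
2 4 -6
2 5 -7
2 6 -8
3 1 -4
3 6 -9
4 0 -4
4 6 -10
5 -1 -4
5 6 -11
6 -2 -4
6 6 -12
7 -2 -5
7 5 -12
8 -2 -6
8 4 -12
9 -2 -7
9 3 -12
10 -2 -8
10 -1 -9
10 0 -10
10 1 -11
10 2 -12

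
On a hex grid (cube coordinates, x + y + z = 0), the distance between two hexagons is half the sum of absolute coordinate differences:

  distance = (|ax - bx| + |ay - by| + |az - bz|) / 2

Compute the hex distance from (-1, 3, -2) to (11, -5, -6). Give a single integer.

Answer: 12

Derivation:
|ax - bx| = |-1 - 11| = 12
|ay - by| = |3 - (-5)| = 8
|az - bz| = |-2 - (-6)| = 4
distance = (12 + 8 + 4) / 2 = 24 / 2 = 12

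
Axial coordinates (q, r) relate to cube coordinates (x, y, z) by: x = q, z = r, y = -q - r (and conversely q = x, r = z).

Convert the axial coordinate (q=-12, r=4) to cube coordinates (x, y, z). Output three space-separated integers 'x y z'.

x = q = -12
z = r = 4
y = -x - z = -(-12) - (4) = 8

Answer: -12 8 4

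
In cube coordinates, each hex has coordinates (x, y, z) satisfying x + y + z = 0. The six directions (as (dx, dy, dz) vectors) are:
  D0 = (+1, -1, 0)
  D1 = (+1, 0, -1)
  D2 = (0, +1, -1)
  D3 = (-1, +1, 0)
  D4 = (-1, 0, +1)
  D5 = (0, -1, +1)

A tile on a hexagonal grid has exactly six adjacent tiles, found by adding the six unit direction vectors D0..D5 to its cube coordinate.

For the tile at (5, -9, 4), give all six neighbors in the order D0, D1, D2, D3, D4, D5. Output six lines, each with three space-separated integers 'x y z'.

Center: (5, -9, 4). Add each direction:
  D0: (5, -9, 4) + (1, -1, 0) = (6, -10, 4)
  D1: (5, -9, 4) + (1, 0, -1) = (6, -9, 3)
  D2: (5, -9, 4) + (0, 1, -1) = (5, -8, 3)
  D3: (5, -9, 4) + (-1, 1, 0) = (4, -8, 4)
  D4: (5, -9, 4) + (-1, 0, 1) = (4, -9, 5)
  D5: (5, -9, 4) + (0, -1, 1) = (5, -10, 5)

Answer: 6 -10 4
6 -9 3
5 -8 3
4 -8 4
4 -9 5
5 -10 5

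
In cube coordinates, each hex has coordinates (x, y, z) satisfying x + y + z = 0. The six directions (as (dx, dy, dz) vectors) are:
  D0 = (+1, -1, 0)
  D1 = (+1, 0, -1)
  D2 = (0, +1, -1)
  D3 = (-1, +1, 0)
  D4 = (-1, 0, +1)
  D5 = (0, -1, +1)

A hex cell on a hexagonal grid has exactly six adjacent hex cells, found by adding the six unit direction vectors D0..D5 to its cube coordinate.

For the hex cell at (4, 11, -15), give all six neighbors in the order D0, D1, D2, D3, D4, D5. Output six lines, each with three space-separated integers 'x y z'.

Center: (4, 11, -15). Add each direction:
  D0: (4, 11, -15) + (1, -1, 0) = (5, 10, -15)
  D1: (4, 11, -15) + (1, 0, -1) = (5, 11, -16)
  D2: (4, 11, -15) + (0, 1, -1) = (4, 12, -16)
  D3: (4, 11, -15) + (-1, 1, 0) = (3, 12, -15)
  D4: (4, 11, -15) + (-1, 0, 1) = (3, 11, -14)
  D5: (4, 11, -15) + (0, -1, 1) = (4, 10, -14)

Answer: 5 10 -15
5 11 -16
4 12 -16
3 12 -15
3 11 -14
4 10 -14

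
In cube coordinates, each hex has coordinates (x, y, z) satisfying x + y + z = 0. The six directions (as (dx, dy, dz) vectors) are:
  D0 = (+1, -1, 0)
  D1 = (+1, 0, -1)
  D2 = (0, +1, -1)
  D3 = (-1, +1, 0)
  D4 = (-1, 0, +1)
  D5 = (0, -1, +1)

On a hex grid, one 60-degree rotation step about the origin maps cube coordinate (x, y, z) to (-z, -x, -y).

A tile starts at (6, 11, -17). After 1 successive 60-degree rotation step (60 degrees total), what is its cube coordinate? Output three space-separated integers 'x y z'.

Start: (6, 11, -17)
Step 1: (6, 11, -17) -> (-(-17), -(6), -(11)) = (17, -6, -11)

Answer: 17 -6 -11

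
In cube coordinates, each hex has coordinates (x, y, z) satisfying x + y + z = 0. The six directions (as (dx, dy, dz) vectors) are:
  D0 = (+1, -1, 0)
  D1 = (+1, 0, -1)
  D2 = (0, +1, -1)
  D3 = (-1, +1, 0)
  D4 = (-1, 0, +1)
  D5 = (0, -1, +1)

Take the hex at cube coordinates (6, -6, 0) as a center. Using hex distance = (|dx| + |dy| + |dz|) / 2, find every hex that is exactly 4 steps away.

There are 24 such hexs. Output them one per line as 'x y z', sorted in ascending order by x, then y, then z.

Walk ring at distance 4 from (6, -6, 0):
Start at center + D4*4 = (2, -6, 4)
  hex 0: (2, -6, 4)
  hex 1: (3, -7, 4)
  hex 2: (4, -8, 4)
  hex 3: (5, -9, 4)
  hex 4: (6, -10, 4)
  hex 5: (7, -10, 3)
  hex 6: (8, -10, 2)
  hex 7: (9, -10, 1)
  hex 8: (10, -10, 0)
  hex 9: (10, -9, -1)
  hex 10: (10, -8, -2)
  hex 11: (10, -7, -3)
  hex 12: (10, -6, -4)
  hex 13: (9, -5, -4)
  hex 14: (8, -4, -4)
  hex 15: (7, -3, -4)
  hex 16: (6, -2, -4)
  hex 17: (5, -2, -3)
  hex 18: (4, -2, -2)
  hex 19: (3, -2, -1)
  hex 20: (2, -2, 0)
  hex 21: (2, -3, 1)
  hex 22: (2, -4, 2)
  hex 23: (2, -5, 3)
Sorted: 24 hexes.

Answer: 2 -6 4
2 -5 3
2 -4 2
2 -3 1
2 -2 0
3 -7 4
3 -2 -1
4 -8 4
4 -2 -2
5 -9 4
5 -2 -3
6 -10 4
6 -2 -4
7 -10 3
7 -3 -4
8 -10 2
8 -4 -4
9 -10 1
9 -5 -4
10 -10 0
10 -9 -1
10 -8 -2
10 -7 -3
10 -6 -4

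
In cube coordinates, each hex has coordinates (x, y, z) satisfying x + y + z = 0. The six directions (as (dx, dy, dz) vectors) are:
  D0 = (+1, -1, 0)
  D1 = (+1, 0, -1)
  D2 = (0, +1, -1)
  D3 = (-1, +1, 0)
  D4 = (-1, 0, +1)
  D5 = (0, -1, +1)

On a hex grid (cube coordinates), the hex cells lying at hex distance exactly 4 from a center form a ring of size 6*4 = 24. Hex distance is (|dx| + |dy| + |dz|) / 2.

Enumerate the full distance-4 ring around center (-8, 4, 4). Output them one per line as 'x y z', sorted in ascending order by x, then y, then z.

Walk ring at distance 4 from (-8, 4, 4):
Start at center + D4*4 = (-12, 4, 8)
  hex 0: (-12, 4, 8)
  hex 1: (-11, 3, 8)
  hex 2: (-10, 2, 8)
  hex 3: (-9, 1, 8)
  hex 4: (-8, 0, 8)
  hex 5: (-7, 0, 7)
  hex 6: (-6, 0, 6)
  hex 7: (-5, 0, 5)
  hex 8: (-4, 0, 4)
  hex 9: (-4, 1, 3)
  hex 10: (-4, 2, 2)
  hex 11: (-4, 3, 1)
  hex 12: (-4, 4, 0)
  hex 13: (-5, 5, 0)
  hex 14: (-6, 6, 0)
  hex 15: (-7, 7, 0)
  hex 16: (-8, 8, 0)
  hex 17: (-9, 8, 1)
  hex 18: (-10, 8, 2)
  hex 19: (-11, 8, 3)
  hex 20: (-12, 8, 4)
  hex 21: (-12, 7, 5)
  hex 22: (-12, 6, 6)
  hex 23: (-12, 5, 7)
Sorted: 24 hexes.

Answer: -12 4 8
-12 5 7
-12 6 6
-12 7 5
-12 8 4
-11 3 8
-11 8 3
-10 2 8
-10 8 2
-9 1 8
-9 8 1
-8 0 8
-8 8 0
-7 0 7
-7 7 0
-6 0 6
-6 6 0
-5 0 5
-5 5 0
-4 0 4
-4 1 3
-4 2 2
-4 3 1
-4 4 0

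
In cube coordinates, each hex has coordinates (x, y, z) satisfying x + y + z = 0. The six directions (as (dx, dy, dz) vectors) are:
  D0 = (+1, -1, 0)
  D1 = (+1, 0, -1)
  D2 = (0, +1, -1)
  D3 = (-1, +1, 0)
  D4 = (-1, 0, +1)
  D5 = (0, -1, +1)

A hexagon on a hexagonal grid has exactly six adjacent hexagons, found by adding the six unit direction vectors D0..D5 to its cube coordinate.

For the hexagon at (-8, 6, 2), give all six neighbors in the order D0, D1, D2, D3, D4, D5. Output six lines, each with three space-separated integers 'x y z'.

Center: (-8, 6, 2). Add each direction:
  D0: (-8, 6, 2) + (1, -1, 0) = (-7, 5, 2)
  D1: (-8, 6, 2) + (1, 0, -1) = (-7, 6, 1)
  D2: (-8, 6, 2) + (0, 1, -1) = (-8, 7, 1)
  D3: (-8, 6, 2) + (-1, 1, 0) = (-9, 7, 2)
  D4: (-8, 6, 2) + (-1, 0, 1) = (-9, 6, 3)
  D5: (-8, 6, 2) + (0, -1, 1) = (-8, 5, 3)

Answer: -7 5 2
-7 6 1
-8 7 1
-9 7 2
-9 6 3
-8 5 3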